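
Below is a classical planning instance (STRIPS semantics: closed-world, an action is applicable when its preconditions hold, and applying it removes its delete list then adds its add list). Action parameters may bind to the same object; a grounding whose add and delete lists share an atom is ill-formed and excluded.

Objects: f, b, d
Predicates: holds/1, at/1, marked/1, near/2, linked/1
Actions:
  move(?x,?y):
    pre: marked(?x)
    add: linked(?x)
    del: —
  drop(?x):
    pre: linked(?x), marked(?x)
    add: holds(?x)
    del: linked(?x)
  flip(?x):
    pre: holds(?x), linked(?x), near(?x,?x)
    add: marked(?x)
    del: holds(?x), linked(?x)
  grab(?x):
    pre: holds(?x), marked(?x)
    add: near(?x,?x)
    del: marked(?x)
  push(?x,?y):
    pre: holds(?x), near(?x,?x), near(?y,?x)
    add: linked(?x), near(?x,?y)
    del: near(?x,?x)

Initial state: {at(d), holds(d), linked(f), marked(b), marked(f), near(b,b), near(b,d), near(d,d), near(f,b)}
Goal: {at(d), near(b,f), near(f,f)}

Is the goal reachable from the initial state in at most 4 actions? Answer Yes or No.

1. move(b,f)  →  {at(d), holds(d), linked(b), linked(f), marked(b), marked(f), near(b,b), near(b,d), near(d,d), near(f,b)}
2. drop(f)  →  {at(d), holds(d), holds(f), linked(b), marked(b), marked(f), near(b,b), near(b,d), near(d,d), near(f,b)}
3. drop(b)  →  {at(d), holds(b), holds(d), holds(f), marked(b), marked(f), near(b,b), near(b,d), near(d,d), near(f,b)}
4. grab(f)  →  {at(d), holds(b), holds(d), holds(f), marked(b), near(b,b), near(b,d), near(d,d), near(f,b), near(f,f)}
5. push(b,f)  →  {at(d), holds(b), holds(d), holds(f), linked(b), marked(b), near(b,d), near(b,f), near(d,d), near(f,b), near(f,f)}
optimal plan length = 5; 5 > 4

No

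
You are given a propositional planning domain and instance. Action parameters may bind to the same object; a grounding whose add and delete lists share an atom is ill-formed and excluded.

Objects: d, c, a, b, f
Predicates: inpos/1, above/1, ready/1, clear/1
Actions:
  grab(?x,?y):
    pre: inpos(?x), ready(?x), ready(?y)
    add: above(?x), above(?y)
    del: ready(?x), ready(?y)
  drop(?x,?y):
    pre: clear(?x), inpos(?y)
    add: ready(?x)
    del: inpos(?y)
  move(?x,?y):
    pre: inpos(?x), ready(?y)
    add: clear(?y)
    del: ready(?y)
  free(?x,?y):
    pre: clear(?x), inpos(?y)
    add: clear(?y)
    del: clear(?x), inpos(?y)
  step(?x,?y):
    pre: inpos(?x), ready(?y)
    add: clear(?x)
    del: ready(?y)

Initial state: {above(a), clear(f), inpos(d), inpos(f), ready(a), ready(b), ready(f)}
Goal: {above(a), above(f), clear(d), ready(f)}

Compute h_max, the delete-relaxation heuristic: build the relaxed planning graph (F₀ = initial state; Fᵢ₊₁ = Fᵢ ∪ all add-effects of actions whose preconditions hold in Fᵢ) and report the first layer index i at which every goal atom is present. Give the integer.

1

F0 = init (7 atoms)
F1 = F0 ∪ {above(b), above(f), clear(a), clear(b), clear(d)}  (12 atoms)
goal ⊆ F1  ⇒  h_max = 1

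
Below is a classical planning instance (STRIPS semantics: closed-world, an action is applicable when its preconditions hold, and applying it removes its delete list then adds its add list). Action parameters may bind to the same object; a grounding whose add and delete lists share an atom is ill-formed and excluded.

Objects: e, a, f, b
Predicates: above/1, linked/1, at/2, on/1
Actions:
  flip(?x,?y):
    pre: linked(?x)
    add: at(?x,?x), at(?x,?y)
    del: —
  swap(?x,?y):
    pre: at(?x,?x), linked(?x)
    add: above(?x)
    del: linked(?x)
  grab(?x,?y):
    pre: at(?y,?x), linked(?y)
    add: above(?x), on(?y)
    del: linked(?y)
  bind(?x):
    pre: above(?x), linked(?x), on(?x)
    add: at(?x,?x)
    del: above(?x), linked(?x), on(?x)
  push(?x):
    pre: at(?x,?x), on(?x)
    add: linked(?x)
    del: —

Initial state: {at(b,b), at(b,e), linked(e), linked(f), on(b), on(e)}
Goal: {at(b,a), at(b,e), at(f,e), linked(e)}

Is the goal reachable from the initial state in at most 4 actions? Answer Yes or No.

Yes

1. flip(f,e)  →  {at(b,b), at(b,e), at(f,e), at(f,f), linked(e), linked(f), on(b), on(e)}
2. push(b)  →  {at(b,b), at(b,e), at(f,e), at(f,f), linked(b), linked(e), linked(f), on(b), on(e)}
3. flip(b,a)  →  {at(b,a), at(b,b), at(b,e), at(f,e), at(f,f), linked(b), linked(e), linked(f), on(b), on(e)}
optimal plan length = 3; 3 ≤ 4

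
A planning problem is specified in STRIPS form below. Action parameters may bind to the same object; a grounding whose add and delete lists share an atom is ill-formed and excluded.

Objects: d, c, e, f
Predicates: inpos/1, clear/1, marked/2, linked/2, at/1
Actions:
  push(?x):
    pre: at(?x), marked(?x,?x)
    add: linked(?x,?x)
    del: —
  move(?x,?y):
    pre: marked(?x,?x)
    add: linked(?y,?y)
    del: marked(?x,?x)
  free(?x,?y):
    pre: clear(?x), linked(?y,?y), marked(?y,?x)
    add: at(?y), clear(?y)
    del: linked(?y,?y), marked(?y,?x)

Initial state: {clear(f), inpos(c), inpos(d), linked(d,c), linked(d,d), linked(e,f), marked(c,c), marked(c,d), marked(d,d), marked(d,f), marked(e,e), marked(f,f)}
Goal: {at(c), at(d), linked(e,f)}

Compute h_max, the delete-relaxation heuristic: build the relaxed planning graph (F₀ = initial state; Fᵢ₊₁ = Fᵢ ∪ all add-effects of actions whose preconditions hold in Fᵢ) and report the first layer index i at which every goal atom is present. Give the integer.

2

F0 = init (12 atoms)
F1 = F0 ∪ {at(d), clear(d), linked(c,c), linked(e,e), linked(f,f)}  (17 atoms)
F2 = F1 ∪ {at(c), at(f), clear(c)}  (20 atoms)
goal ⊆ F2  ⇒  h_max = 2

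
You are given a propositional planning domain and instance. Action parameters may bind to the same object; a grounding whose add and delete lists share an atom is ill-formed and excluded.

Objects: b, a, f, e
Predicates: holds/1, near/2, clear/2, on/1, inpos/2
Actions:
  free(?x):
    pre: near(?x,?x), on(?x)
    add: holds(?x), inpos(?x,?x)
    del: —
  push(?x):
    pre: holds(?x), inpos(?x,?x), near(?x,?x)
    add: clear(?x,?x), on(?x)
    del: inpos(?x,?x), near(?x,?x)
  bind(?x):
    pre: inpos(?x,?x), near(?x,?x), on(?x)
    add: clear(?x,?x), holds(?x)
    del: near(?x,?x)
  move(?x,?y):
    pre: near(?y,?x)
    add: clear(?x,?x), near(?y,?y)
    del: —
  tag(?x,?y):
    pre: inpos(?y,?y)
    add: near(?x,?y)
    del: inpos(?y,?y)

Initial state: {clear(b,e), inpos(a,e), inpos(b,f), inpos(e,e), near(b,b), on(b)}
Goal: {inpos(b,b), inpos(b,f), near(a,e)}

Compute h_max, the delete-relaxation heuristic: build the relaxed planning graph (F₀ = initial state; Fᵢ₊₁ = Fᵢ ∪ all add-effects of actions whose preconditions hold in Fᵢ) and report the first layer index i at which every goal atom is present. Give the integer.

1

F0 = init (6 atoms)
F1 = F0 ∪ {clear(b,b), holds(b), inpos(b,b), near(a,e), near(b,e), near(e,e), near(f,e)}  (13 atoms)
goal ⊆ F1  ⇒  h_max = 1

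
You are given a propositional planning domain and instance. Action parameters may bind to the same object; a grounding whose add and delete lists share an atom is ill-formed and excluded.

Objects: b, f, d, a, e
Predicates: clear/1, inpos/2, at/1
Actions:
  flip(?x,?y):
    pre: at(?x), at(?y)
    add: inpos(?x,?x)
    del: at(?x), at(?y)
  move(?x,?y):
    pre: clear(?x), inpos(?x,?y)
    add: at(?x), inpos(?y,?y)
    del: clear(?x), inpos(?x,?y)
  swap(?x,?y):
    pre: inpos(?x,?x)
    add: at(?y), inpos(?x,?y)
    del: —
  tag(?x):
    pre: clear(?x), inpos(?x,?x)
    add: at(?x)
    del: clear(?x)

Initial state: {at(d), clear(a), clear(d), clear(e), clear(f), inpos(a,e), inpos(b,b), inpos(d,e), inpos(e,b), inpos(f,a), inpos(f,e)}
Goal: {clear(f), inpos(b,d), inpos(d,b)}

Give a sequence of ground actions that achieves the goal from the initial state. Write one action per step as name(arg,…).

1. flip(d,d)  →  {clear(a), clear(d), clear(e), clear(f), inpos(a,e), inpos(b,b), inpos(d,d), inpos(d,e), inpos(e,b), inpos(f,a), inpos(f,e)}
2. swap(b,d)  →  {at(d), clear(a), clear(d), clear(e), clear(f), inpos(a,e), inpos(b,b), inpos(b,d), inpos(d,d), inpos(d,e), inpos(e,b), inpos(f,a), inpos(f,e)}
3. swap(d,b)  →  {at(b), at(d), clear(a), clear(d), clear(e), clear(f), inpos(a,e), inpos(b,b), inpos(b,d), inpos(d,b), inpos(d,d), inpos(d,e), inpos(e,b), inpos(f,a), inpos(f,e)}

flip(d,d); swap(b,d); swap(d,b)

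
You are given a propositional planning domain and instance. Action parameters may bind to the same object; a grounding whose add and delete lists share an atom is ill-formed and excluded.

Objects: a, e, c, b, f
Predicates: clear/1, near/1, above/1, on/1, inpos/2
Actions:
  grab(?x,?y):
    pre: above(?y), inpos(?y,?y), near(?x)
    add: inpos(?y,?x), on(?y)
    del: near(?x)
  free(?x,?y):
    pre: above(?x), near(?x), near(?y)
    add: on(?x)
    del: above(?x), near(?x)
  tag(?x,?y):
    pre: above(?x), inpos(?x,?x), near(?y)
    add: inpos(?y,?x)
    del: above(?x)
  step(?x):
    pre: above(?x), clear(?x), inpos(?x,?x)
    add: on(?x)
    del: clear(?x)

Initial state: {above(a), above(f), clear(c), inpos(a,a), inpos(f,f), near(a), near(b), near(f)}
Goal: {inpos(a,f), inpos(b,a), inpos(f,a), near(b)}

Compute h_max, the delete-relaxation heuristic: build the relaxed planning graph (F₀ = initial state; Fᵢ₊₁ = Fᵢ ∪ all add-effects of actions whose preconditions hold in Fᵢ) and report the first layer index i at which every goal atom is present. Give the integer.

F0 = init (8 atoms)
F1 = F0 ∪ {inpos(a,b), inpos(a,f), inpos(b,a), inpos(b,f), inpos(f,a), inpos(f,b), on(a), on(f)}  (16 atoms)
goal ⊆ F1  ⇒  h_max = 1

1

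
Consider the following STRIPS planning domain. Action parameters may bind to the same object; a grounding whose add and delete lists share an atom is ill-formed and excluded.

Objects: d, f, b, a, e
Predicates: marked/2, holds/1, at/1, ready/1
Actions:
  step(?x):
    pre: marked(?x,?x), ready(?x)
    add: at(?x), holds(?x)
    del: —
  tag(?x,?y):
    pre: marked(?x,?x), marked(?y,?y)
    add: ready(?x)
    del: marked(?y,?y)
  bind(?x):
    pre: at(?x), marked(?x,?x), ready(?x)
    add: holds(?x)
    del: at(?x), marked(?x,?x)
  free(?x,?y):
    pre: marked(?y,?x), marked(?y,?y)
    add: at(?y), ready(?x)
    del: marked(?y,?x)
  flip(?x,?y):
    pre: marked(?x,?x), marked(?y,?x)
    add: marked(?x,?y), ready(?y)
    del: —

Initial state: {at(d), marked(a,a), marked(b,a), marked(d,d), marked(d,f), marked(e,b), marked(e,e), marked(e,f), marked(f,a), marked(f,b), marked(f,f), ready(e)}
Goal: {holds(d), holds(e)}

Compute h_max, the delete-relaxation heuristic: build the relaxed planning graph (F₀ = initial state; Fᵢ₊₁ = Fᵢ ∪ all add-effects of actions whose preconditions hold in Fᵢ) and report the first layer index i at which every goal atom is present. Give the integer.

F0 = init (12 atoms)
F1 = F0 ∪ {at(a), at(e), at(f), holds(e), marked(a,b), marked(a,f), marked(f,d), marked(f,e), ready(a), ready(b), ready(d), ready(f)}  (24 atoms)
F2 = F1 ∪ {holds(a), holds(d), holds(f)}  (27 atoms)
goal ⊆ F2  ⇒  h_max = 2

2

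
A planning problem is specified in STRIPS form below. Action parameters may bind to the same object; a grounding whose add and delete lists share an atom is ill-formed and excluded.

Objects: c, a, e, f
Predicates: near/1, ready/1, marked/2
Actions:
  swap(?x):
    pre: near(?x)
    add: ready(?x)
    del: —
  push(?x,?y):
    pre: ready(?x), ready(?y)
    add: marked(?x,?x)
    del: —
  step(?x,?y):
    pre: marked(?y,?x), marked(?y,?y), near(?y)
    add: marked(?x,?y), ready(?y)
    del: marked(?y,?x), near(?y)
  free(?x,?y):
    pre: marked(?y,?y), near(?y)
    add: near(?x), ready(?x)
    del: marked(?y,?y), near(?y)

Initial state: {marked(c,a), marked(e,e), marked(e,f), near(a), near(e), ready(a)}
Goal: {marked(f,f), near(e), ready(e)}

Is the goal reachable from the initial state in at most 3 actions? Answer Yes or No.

No

1. swap(e)  →  {marked(c,a), marked(e,e), marked(e,f), near(a), near(e), ready(a), ready(e)}
2. push(a,a)  →  {marked(a,a), marked(c,a), marked(e,e), marked(e,f), near(a), near(e), ready(a), ready(e)}
3. free(f,a)  →  {marked(c,a), marked(e,e), marked(e,f), near(e), near(f), ready(a), ready(e), ready(f)}
4. push(f,a)  →  {marked(c,a), marked(e,e), marked(e,f), marked(f,f), near(e), near(f), ready(a), ready(e), ready(f)}
optimal plan length = 4; 4 > 3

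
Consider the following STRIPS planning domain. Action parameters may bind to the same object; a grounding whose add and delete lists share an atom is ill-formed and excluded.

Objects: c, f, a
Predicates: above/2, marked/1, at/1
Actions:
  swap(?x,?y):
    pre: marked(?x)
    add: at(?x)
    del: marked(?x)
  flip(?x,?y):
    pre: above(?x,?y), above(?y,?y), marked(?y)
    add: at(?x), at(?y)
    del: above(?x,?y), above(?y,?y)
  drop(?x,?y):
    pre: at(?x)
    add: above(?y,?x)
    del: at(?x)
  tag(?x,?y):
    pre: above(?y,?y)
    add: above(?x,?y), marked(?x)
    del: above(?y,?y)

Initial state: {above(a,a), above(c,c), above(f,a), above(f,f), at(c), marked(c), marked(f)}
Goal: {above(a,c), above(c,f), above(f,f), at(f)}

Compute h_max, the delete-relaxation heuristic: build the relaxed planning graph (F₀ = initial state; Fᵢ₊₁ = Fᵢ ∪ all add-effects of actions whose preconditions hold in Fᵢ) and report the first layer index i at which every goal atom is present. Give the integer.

1

F0 = init (7 atoms)
F1 = F0 ∪ {above(a,c), above(a,f), above(c,a), above(c,f), above(f,c), at(f), marked(a)}  (14 atoms)
goal ⊆ F1  ⇒  h_max = 1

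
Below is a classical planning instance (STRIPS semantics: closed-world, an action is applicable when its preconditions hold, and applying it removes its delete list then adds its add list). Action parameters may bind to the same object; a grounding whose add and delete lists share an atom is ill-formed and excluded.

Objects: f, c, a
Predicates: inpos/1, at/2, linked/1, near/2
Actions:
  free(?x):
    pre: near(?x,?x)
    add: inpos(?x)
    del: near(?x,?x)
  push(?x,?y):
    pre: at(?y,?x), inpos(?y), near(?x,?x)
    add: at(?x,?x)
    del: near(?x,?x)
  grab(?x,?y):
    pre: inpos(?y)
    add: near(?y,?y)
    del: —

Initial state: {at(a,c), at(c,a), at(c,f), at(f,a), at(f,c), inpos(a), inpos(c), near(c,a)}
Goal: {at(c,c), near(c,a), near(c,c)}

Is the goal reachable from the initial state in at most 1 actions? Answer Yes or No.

1. grab(f,c)  →  {at(a,c), at(c,a), at(c,f), at(f,a), at(f,c), inpos(a), inpos(c), near(c,a), near(c,c)}
2. push(c,a)  →  {at(a,c), at(c,a), at(c,c), at(c,f), at(f,a), at(f,c), inpos(a), inpos(c), near(c,a)}
3. grab(f,c)  →  {at(a,c), at(c,a), at(c,c), at(c,f), at(f,a), at(f,c), inpos(a), inpos(c), near(c,a), near(c,c)}
optimal plan length = 3; 3 > 1

No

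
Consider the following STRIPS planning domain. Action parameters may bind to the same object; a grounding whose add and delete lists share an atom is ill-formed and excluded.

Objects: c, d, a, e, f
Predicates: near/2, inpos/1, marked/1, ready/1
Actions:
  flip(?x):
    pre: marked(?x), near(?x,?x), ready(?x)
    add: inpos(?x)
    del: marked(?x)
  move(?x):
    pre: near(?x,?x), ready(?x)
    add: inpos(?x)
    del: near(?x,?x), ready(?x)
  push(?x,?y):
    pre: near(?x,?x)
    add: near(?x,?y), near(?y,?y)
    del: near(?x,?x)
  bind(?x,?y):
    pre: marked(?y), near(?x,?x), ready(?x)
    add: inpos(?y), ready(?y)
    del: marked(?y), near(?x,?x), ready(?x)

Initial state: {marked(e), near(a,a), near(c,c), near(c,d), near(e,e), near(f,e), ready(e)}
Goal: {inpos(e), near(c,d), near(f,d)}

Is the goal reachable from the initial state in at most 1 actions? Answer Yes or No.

No

1. flip(e)  →  {inpos(e), near(a,a), near(c,c), near(c,d), near(e,e), near(f,e), ready(e)}
2. push(c,f)  →  {inpos(e), near(a,a), near(c,d), near(c,f), near(e,e), near(f,e), near(f,f), ready(e)}
3. push(f,d)  →  {inpos(e), near(a,a), near(c,d), near(c,f), near(d,d), near(e,e), near(f,d), near(f,e), ready(e)}
optimal plan length = 3; 3 > 1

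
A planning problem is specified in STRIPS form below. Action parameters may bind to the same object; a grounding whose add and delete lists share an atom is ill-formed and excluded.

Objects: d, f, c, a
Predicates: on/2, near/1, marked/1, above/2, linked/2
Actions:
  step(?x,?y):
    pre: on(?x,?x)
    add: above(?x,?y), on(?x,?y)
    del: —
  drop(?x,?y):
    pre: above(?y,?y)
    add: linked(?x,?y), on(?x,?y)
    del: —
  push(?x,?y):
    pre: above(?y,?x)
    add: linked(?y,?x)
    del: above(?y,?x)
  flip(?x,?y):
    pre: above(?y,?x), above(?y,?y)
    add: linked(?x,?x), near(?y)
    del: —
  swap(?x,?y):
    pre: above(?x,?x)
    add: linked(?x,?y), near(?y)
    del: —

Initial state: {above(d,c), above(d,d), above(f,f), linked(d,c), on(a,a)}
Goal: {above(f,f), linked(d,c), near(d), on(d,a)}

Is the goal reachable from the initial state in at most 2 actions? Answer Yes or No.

No

1. step(a,a)  →  {above(a,a), above(d,c), above(d,d), above(f,f), linked(d,c), on(a,a)}
2. drop(d,a)  →  {above(a,a), above(d,c), above(d,d), above(f,f), linked(d,a), linked(d,c), on(a,a), on(d,a)}
3. flip(d,d)  →  {above(a,a), above(d,c), above(d,d), above(f,f), linked(d,a), linked(d,c), linked(d,d), near(d), on(a,a), on(d,a)}
optimal plan length = 3; 3 > 2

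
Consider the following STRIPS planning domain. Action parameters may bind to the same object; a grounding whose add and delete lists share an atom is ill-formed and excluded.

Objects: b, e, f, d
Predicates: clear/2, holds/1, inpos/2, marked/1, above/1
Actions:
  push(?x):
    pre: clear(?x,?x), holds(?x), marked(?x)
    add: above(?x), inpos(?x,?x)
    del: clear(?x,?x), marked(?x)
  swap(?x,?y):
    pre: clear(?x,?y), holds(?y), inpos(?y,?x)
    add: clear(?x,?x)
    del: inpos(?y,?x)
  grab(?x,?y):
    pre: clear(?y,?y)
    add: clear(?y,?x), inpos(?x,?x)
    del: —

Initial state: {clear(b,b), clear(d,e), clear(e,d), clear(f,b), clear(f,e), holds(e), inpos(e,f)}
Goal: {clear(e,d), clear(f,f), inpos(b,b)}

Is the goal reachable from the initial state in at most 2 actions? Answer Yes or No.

1. swap(f,e)  →  {clear(b,b), clear(d,e), clear(e,d), clear(f,b), clear(f,e), clear(f,f), holds(e)}
2. grab(b,b)  →  {clear(b,b), clear(d,e), clear(e,d), clear(f,b), clear(f,e), clear(f,f), holds(e), inpos(b,b)}
optimal plan length = 2; 2 ≤ 2

Yes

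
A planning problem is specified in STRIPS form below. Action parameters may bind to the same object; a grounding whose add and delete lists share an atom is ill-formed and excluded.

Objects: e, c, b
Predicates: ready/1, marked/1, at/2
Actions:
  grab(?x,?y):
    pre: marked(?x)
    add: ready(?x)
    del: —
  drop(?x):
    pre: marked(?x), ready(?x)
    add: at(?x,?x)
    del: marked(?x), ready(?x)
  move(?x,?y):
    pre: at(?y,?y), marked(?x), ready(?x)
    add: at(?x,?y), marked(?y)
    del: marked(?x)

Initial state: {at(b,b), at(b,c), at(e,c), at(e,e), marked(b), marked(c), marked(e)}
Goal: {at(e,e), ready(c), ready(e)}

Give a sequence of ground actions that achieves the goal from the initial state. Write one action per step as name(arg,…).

1. grab(e,e)  →  {at(b,b), at(b,c), at(e,c), at(e,e), marked(b), marked(c), marked(e), ready(e)}
2. grab(c,e)  →  {at(b,b), at(b,c), at(e,c), at(e,e), marked(b), marked(c), marked(e), ready(c), ready(e)}

grab(e,e); grab(c,e)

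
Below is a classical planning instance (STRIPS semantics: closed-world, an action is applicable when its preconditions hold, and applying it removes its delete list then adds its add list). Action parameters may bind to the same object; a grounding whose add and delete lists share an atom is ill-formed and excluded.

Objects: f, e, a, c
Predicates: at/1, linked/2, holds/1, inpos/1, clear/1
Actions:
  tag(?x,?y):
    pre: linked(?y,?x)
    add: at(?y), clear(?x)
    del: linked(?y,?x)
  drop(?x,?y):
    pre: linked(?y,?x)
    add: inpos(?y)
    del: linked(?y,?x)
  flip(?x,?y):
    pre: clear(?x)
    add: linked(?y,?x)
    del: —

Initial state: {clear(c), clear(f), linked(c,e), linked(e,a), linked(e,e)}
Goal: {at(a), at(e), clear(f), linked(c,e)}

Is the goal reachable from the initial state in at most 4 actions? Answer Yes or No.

1. tag(e,e)  →  {at(e), clear(c), clear(e), clear(f), linked(c,e), linked(e,a)}
2. flip(f,a)  →  {at(e), clear(c), clear(e), clear(f), linked(a,f), linked(c,e), linked(e,a)}
3. tag(f,a)  →  {at(a), at(e), clear(c), clear(e), clear(f), linked(c,e), linked(e,a)}
optimal plan length = 3; 3 ≤ 4

Yes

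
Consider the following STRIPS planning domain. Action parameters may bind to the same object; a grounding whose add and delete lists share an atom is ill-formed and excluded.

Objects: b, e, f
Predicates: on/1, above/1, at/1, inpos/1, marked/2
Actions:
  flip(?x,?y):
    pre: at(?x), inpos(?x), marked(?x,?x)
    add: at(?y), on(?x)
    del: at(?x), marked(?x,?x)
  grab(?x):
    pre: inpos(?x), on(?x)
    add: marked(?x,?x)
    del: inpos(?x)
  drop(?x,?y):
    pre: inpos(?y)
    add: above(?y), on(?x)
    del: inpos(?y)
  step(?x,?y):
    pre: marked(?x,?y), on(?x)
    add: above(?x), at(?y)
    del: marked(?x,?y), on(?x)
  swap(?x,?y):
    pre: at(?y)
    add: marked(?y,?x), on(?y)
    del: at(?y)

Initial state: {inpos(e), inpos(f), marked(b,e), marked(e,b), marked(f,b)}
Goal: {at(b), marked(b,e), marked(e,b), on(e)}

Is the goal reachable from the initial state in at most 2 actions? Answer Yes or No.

No

1. drop(e,e)  →  {above(e), inpos(f), marked(b,e), marked(e,b), marked(f,b), on(e)}
2. drop(f,f)  →  {above(e), above(f), marked(b,e), marked(e,b), marked(f,b), on(e), on(f)}
3. step(f,b)  →  {above(e), above(f), at(b), marked(b,e), marked(e,b), on(e)}
optimal plan length = 3; 3 > 2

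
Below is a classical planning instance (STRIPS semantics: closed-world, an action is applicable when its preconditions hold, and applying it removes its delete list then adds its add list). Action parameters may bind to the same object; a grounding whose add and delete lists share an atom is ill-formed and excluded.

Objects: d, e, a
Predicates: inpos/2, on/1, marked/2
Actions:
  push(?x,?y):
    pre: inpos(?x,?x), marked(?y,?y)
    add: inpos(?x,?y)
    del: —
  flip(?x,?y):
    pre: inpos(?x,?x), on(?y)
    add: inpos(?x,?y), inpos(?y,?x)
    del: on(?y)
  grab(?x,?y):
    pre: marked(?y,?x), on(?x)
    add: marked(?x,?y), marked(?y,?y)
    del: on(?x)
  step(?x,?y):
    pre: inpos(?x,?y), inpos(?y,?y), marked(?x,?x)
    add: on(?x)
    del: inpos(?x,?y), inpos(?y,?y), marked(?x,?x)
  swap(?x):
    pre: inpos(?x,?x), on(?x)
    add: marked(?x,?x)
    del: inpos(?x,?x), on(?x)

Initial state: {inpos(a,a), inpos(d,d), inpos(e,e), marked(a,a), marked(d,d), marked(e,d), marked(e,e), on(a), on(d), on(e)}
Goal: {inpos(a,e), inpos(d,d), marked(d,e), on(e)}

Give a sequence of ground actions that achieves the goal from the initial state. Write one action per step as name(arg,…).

push(a,e); grab(d,e)

1. push(a,e)  →  {inpos(a,a), inpos(a,e), inpos(d,d), inpos(e,e), marked(a,a), marked(d,d), marked(e,d), marked(e,e), on(a), on(d), on(e)}
2. grab(d,e)  →  {inpos(a,a), inpos(a,e), inpos(d,d), inpos(e,e), marked(a,a), marked(d,d), marked(d,e), marked(e,d), marked(e,e), on(a), on(e)}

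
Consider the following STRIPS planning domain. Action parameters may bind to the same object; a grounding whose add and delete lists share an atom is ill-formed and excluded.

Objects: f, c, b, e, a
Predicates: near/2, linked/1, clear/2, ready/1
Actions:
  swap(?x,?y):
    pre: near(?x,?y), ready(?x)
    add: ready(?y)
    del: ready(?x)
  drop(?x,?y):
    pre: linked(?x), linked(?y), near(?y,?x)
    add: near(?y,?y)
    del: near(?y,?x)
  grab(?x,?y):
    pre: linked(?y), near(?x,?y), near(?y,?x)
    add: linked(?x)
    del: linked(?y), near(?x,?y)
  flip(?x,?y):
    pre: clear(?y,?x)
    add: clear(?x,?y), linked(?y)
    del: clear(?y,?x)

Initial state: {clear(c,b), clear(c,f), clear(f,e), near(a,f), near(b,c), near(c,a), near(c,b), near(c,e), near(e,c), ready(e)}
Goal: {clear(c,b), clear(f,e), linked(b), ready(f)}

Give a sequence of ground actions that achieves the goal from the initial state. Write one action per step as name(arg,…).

1. swap(e,c)  →  {clear(c,b), clear(c,f), clear(f,e), near(a,f), near(b,c), near(c,a), near(c,b), near(c,e), near(e,c), ready(c)}
2. swap(c,a)  →  {clear(c,b), clear(c,f), clear(f,e), near(a,f), near(b,c), near(c,a), near(c,b), near(c,e), near(e,c), ready(a)}
3. swap(a,f)  →  {clear(c,b), clear(c,f), clear(f,e), near(a,f), near(b,c), near(c,a), near(c,b), near(c,e), near(e,c), ready(f)}
4. flip(f,c)  →  {clear(c,b), clear(f,c), clear(f,e), linked(c), near(a,f), near(b,c), near(c,a), near(c,b), near(c,e), near(e,c), ready(f)}
5. grab(b,c)  →  {clear(c,b), clear(f,c), clear(f,e), linked(b), near(a,f), near(c,a), near(c,b), near(c,e), near(e,c), ready(f)}

swap(e,c); swap(c,a); swap(a,f); flip(f,c); grab(b,c)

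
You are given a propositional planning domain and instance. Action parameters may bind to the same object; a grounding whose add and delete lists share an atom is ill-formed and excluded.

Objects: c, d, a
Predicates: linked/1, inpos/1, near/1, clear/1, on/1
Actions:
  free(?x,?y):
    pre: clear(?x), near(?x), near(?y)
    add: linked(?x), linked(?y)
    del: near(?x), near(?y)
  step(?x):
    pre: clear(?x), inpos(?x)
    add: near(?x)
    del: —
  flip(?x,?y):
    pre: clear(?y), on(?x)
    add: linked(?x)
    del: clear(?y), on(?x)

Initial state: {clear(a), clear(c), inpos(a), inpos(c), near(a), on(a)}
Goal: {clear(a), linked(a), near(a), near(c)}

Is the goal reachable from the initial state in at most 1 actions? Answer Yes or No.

1. step(c)  →  {clear(a), clear(c), inpos(a), inpos(c), near(a), near(c), on(a)}
2. flip(a,c)  →  {clear(a), inpos(a), inpos(c), linked(a), near(a), near(c)}
optimal plan length = 2; 2 > 1

No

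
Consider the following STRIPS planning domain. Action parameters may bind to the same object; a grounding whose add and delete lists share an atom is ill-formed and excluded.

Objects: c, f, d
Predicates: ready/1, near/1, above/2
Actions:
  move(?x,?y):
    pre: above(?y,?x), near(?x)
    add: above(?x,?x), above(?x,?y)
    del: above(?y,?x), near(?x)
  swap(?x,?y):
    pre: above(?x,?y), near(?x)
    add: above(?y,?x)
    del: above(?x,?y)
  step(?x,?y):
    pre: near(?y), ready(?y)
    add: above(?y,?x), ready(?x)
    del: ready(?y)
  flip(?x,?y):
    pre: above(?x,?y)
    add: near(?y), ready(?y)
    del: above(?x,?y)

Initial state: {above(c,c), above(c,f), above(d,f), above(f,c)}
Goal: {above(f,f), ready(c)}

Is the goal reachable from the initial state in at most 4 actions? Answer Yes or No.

1. flip(c,c)  →  {above(c,f), above(d,f), above(f,c), near(c), ready(c)}
2. flip(c,f)  →  {above(d,f), above(f,c), near(c), near(f), ready(c), ready(f)}
3. move(f,d)  →  {above(f,c), above(f,d), above(f,f), near(c), ready(c), ready(f)}
optimal plan length = 3; 3 ≤ 4

Yes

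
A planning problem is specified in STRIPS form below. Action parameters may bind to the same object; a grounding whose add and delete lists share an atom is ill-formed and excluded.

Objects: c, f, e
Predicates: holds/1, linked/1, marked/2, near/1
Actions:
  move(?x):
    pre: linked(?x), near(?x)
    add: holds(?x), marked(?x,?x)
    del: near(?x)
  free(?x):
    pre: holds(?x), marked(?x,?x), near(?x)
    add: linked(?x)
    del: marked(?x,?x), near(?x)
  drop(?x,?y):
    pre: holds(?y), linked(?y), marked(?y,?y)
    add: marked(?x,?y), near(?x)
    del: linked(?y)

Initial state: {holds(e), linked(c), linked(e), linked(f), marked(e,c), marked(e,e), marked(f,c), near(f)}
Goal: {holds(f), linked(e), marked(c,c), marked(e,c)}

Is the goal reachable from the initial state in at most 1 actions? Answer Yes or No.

1. move(f)  →  {holds(e), holds(f), linked(c), linked(e), linked(f), marked(e,c), marked(e,e), marked(f,c), marked(f,f)}
2. drop(c,f)  →  {holds(e), holds(f), linked(c), linked(e), marked(c,f), marked(e,c), marked(e,e), marked(f,c), marked(f,f), near(c)}
3. move(c)  →  {holds(c), holds(e), holds(f), linked(c), linked(e), marked(c,c), marked(c,f), marked(e,c), marked(e,e), marked(f,c), marked(f,f)}
optimal plan length = 3; 3 > 1

No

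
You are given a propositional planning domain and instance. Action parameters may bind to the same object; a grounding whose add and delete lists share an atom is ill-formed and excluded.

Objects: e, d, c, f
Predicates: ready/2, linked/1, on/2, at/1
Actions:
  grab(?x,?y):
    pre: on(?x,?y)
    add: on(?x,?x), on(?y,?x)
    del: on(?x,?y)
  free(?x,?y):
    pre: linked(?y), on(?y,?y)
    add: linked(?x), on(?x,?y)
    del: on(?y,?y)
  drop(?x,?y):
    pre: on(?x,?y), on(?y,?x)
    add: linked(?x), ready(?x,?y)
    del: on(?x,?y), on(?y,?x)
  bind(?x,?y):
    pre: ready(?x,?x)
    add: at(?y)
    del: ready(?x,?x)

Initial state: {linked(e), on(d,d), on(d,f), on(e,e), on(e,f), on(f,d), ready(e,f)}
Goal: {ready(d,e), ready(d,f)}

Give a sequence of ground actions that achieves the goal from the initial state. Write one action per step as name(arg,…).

1. free(d,e)  →  {linked(d), linked(e), on(d,d), on(d,e), on(d,f), on(e,f), on(f,d), ready(e,f)}
2. free(e,d)  →  {linked(d), linked(e), on(d,e), on(d,f), on(e,d), on(e,f), on(f,d), ready(e,f)}
3. drop(d,e)  →  {linked(d), linked(e), on(d,f), on(e,f), on(f,d), ready(d,e), ready(e,f)}
4. drop(d,f)  →  {linked(d), linked(e), on(e,f), ready(d,e), ready(d,f), ready(e,f)}

free(d,e); free(e,d); drop(d,e); drop(d,f)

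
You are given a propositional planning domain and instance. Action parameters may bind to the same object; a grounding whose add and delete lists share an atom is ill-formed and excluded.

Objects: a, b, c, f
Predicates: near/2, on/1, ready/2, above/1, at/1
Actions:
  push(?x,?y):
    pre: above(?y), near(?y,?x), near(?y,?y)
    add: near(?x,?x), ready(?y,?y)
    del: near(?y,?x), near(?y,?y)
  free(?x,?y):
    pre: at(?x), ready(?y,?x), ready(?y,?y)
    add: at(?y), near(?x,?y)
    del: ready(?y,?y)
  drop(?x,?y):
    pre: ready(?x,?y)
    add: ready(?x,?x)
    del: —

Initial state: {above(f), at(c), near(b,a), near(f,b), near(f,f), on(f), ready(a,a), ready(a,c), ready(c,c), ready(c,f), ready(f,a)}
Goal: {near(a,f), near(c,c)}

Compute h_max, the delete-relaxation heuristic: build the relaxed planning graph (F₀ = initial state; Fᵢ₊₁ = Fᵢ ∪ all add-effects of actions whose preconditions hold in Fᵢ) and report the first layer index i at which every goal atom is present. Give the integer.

F0 = init (11 atoms)
F1 = F0 ∪ {at(a), near(b,b), near(c,a), near(c,c), ready(f,f)}  (16 atoms)
F2 = F1 ∪ {at(f), near(a,a), near(a,f)}  (19 atoms)
goal ⊆ F2  ⇒  h_max = 2

2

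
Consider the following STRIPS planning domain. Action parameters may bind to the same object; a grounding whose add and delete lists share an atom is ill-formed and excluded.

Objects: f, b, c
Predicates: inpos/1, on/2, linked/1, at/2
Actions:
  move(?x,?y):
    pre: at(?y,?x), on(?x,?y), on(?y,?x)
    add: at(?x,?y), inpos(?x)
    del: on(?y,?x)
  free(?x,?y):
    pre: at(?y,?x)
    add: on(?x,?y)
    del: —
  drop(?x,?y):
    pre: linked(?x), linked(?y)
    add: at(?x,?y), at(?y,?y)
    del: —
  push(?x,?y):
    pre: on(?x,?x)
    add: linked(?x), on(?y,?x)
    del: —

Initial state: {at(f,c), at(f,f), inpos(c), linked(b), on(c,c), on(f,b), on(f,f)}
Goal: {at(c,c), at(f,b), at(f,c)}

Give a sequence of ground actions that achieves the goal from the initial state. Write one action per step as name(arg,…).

push(f,f); drop(f,b); push(c,f); drop(f,c)

1. push(f,f)  →  {at(f,c), at(f,f), inpos(c), linked(b), linked(f), on(c,c), on(f,b), on(f,f)}
2. drop(f,b)  →  {at(b,b), at(f,b), at(f,c), at(f,f), inpos(c), linked(b), linked(f), on(c,c), on(f,b), on(f,f)}
3. push(c,f)  →  {at(b,b), at(f,b), at(f,c), at(f,f), inpos(c), linked(b), linked(c), linked(f), on(c,c), on(f,b), on(f,c), on(f,f)}
4. drop(f,c)  →  {at(b,b), at(c,c), at(f,b), at(f,c), at(f,f), inpos(c), linked(b), linked(c), linked(f), on(c,c), on(f,b), on(f,c), on(f,f)}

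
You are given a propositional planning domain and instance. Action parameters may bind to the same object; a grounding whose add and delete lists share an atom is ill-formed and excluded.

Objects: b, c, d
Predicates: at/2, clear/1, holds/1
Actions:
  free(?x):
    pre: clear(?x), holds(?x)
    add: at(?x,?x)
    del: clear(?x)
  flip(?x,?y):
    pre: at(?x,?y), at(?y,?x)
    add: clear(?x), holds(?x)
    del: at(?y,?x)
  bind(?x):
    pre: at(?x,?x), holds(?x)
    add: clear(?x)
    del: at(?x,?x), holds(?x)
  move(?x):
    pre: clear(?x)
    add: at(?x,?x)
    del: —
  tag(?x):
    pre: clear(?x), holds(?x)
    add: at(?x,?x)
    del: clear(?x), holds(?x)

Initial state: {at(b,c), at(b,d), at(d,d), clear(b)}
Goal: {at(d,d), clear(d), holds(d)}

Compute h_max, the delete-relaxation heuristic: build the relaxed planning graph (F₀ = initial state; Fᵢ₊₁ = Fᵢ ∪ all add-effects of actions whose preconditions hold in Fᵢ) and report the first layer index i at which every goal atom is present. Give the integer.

F0 = init (4 atoms)
F1 = F0 ∪ {at(b,b), clear(d), holds(d)}  (7 atoms)
goal ⊆ F1  ⇒  h_max = 1

1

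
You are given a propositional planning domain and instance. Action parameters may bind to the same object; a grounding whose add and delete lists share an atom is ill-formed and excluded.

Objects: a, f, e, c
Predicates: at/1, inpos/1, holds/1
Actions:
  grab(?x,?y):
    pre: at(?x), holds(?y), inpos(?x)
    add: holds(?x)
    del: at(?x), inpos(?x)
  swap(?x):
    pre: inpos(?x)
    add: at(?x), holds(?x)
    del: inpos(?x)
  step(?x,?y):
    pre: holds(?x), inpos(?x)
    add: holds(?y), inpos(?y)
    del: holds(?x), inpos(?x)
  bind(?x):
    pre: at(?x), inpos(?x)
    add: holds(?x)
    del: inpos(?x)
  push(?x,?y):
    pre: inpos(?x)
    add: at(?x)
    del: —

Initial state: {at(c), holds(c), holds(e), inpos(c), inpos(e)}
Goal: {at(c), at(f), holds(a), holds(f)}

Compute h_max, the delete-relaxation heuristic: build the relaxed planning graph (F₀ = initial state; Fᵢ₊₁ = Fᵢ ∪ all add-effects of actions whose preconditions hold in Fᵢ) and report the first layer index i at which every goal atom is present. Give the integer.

F0 = init (5 atoms)
F1 = F0 ∪ {at(e), holds(a), holds(f), inpos(a), inpos(f)}  (10 atoms)
F2 = F1 ∪ {at(a), at(f)}  (12 atoms)
goal ⊆ F2  ⇒  h_max = 2

2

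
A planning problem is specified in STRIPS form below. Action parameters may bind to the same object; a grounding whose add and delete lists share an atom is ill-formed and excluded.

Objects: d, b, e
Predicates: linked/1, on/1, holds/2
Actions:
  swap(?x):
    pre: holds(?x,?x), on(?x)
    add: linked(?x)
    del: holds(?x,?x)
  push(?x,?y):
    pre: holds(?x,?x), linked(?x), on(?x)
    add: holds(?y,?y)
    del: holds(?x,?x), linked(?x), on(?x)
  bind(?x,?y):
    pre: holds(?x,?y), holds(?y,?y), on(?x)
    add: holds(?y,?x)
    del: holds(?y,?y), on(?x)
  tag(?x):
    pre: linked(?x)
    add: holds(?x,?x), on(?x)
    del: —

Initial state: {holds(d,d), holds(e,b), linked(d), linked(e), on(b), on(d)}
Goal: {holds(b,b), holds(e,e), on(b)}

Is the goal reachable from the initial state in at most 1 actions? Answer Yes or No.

No

1. push(d,b)  →  {holds(b,b), holds(e,b), linked(e), on(b)}
2. tag(e)  →  {holds(b,b), holds(e,b), holds(e,e), linked(e), on(b), on(e)}
optimal plan length = 2; 2 > 1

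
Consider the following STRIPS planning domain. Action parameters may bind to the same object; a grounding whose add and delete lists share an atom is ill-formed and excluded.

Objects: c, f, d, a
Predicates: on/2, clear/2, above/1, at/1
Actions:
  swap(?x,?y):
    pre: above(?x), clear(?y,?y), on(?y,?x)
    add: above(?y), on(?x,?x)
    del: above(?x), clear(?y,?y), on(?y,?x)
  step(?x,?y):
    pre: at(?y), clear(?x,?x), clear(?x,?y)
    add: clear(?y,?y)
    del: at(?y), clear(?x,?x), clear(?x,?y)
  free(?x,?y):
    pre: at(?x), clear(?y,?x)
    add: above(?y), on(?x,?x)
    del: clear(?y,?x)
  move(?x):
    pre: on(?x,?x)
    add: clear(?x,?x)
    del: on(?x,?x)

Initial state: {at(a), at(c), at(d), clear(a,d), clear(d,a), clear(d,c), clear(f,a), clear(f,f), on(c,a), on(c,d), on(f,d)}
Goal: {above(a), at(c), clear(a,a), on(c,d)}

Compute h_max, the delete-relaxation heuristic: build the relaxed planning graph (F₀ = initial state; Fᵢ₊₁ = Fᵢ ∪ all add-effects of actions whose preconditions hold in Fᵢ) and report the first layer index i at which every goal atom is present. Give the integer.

1

F0 = init (11 atoms)
F1 = F0 ∪ {above(a), above(d), above(f), clear(a,a), on(a,a), on(c,c), on(d,d)}  (18 atoms)
goal ⊆ F1  ⇒  h_max = 1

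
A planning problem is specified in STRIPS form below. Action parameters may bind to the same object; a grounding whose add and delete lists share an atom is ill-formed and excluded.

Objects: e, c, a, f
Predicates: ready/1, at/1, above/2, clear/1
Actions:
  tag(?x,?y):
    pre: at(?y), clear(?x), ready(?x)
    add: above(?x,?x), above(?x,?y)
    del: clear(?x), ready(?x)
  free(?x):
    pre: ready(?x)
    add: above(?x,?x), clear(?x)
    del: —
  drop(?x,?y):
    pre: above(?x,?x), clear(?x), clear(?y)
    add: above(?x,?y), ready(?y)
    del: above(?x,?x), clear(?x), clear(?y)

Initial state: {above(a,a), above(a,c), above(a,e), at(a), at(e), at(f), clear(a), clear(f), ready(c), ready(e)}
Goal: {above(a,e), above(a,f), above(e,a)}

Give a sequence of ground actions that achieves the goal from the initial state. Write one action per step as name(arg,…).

1. free(e)  →  {above(a,a), above(a,c), above(a,e), above(e,e), at(a), at(e), at(f), clear(a), clear(e), clear(f), ready(c), ready(e)}
2. tag(e,a)  →  {above(a,a), above(a,c), above(a,e), above(e,a), above(e,e), at(a), at(e), at(f), clear(a), clear(f), ready(c)}
3. drop(a,f)  →  {above(a,c), above(a,e), above(a,f), above(e,a), above(e,e), at(a), at(e), at(f), ready(c), ready(f)}

free(e); tag(e,a); drop(a,f)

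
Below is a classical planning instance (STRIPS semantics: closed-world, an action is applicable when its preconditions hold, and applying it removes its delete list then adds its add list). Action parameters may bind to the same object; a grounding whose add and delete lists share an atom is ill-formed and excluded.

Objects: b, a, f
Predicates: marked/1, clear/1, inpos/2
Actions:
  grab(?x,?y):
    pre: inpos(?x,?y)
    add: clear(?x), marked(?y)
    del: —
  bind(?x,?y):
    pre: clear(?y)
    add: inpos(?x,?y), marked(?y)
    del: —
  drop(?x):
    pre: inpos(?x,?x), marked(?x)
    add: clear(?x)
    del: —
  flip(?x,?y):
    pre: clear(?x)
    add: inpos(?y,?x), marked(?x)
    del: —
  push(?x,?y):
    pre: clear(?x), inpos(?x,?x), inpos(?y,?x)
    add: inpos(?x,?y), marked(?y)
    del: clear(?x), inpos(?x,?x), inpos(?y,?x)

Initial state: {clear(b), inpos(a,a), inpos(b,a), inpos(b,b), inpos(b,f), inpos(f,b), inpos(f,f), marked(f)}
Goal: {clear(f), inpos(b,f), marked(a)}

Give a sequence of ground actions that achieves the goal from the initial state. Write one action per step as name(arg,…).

1. grab(b,a)  →  {clear(b), inpos(a,a), inpos(b,a), inpos(b,b), inpos(b,f), inpos(f,b), inpos(f,f), marked(a), marked(f)}
2. grab(f,b)  →  {clear(b), clear(f), inpos(a,a), inpos(b,a), inpos(b,b), inpos(b,f), inpos(f,b), inpos(f,f), marked(a), marked(b), marked(f)}

grab(b,a); grab(f,b)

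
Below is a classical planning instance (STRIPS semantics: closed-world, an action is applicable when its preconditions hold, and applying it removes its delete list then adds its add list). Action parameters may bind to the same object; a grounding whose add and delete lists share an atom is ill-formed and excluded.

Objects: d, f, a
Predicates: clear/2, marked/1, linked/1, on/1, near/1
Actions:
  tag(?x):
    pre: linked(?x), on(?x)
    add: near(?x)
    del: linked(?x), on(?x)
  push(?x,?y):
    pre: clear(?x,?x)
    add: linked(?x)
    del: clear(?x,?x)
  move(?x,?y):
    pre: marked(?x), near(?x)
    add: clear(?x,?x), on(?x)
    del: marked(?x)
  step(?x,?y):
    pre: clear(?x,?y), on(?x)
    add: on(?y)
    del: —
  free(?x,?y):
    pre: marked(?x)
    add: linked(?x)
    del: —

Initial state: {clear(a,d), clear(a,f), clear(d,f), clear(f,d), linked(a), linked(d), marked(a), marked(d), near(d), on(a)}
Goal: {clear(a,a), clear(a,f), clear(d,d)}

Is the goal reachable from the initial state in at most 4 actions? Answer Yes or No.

Yes

1. tag(a)  →  {clear(a,d), clear(a,f), clear(d,f), clear(f,d), linked(d), marked(a), marked(d), near(a), near(d)}
2. move(d,d)  →  {clear(a,d), clear(a,f), clear(d,d), clear(d,f), clear(f,d), linked(d), marked(a), near(a), near(d), on(d)}
3. move(a,d)  →  {clear(a,a), clear(a,d), clear(a,f), clear(d,d), clear(d,f), clear(f,d), linked(d), near(a), near(d), on(a), on(d)}
optimal plan length = 3; 3 ≤ 4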